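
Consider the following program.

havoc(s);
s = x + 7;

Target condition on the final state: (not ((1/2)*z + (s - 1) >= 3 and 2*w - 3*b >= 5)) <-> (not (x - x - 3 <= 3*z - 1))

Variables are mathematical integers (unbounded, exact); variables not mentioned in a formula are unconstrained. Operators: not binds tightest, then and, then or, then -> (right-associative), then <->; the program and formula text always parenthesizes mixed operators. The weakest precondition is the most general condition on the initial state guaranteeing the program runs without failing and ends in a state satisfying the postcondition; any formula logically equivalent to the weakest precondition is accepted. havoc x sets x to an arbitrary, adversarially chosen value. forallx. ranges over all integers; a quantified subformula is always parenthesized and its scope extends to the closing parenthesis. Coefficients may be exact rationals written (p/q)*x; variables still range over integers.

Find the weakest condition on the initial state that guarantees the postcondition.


Working backward. After the program, the postcondition (not ((1/2)*z + (s - 1) >= 3 and 2*w - 3*b >= 5)) <-> (not (x - x - 3 <= 3*z - 1)) must hold; in canonical form it is (not (s + (1/2)*z >= 4 and 2*w >= 3*b + 5)) <-> (not (3*z >= -2)).
Before s := x + 7: (not (x + (1/2)*z >= -3 and 2*w >= 3*b + 5)) <-> (not (3*z >= -2))
Before havoc s: (not (x + (1/2)*z >= -3 and 2*w >= 3*b + 5)) <-> (not (3*z >= -2))
Answer: WP = (not (x + (1/2)*z >= -3 and 2*w >= 3*b + 5)) <-> (not (3*z >= -2))


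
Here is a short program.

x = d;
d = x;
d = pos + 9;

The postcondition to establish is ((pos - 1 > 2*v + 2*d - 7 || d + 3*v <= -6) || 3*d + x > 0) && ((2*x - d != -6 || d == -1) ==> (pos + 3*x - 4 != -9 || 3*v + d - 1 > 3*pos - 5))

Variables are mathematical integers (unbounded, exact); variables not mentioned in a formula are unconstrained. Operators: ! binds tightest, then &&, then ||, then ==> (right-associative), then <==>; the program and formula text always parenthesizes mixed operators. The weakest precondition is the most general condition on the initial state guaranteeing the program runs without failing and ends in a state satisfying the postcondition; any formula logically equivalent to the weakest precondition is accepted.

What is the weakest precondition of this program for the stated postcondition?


Working backward. After the program, the postcondition ((pos - 1 > 2*v + 2*d - 7 || d + 3*v <= -6) || 3*d + x > 0) && ((2*x - d != -6 || d == -1) ==> (pos + 3*x - 4 != -9 || 3*v + d - 1 > 3*pos - 5)) must hold; in canonical form it is (pos > 2*d + 2*v - 6 || d + 3*v <= -6 || 3*d + x > 0) && ((2*x != d - 6 || d == -1) ==> (pos + 3*x != -5 || d + 3*v > 3*pos - 4)).
Before d := pos + 9: (pos + 2*v < -12 || pos + 3*v <= -15 || 3*pos + x > -27) && ((2*x != pos + 3 || pos == -10) ==> (pos + 3*x != -5 || 3*v > 2*pos - 13))
Before d := x: (pos + 2*v < -12 || pos + 3*v <= -15 || 3*pos + x > -27) && ((2*x != pos + 3 || pos == -10) ==> (pos + 3*x != -5 || 3*v > 2*pos - 13))
Before x := d: (pos + 2*v < -12 || pos + 3*v <= -15 || d + 3*pos > -27) && ((2*d != pos + 3 || pos == -10) ==> (3*d + pos != -5 || 3*v > 2*pos - 13))
Answer: WP = (pos + 2*v < -12 || pos + 3*v <= -15 || d + 3*pos > -27) && ((2*d != pos + 3 || pos == -10) ==> (3*d + pos != -5 || 3*v > 2*pos - 13))


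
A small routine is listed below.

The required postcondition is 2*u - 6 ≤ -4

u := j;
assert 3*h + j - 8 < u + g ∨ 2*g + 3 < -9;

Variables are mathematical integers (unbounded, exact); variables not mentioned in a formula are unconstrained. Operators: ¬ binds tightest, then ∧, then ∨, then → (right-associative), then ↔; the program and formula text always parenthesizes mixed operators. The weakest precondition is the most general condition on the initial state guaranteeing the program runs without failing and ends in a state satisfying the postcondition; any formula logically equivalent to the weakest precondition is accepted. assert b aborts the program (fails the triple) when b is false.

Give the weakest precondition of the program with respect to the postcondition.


Working backward. After the program, the postcondition 2*u - 6 ≤ -4 must hold; in canonical form it is 2*u ≤ 2.
Before assert 3*h + j - 8 < u + g ∨ 2*g + 3 < -9: (3*h + j < g + u + 8 ∨ 2*g < -12) ∧ 2*u ≤ 2
Before u := j: (3*h < g + 8 ∨ 2*g < -12) ∧ 2*j ≤ 2
Answer: WP = (3*h < g + 8 ∨ 2*g < -12) ∧ 2*j ≤ 2


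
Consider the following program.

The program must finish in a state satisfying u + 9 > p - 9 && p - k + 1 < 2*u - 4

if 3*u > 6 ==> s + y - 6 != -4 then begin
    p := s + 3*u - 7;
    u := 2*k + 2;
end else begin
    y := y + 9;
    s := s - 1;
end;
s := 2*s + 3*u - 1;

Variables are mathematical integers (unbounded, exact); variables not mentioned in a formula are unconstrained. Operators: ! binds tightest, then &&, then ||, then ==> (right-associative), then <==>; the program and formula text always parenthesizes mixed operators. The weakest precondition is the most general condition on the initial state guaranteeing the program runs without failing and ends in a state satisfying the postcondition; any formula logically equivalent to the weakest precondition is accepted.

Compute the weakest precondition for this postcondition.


Working backward. After the program, the postcondition u + 9 > p - 9 && p - k + 1 < 2*u - 4 must hold; in canonical form it is u > p - 18 && p < k + 2*u - 5.
Before s := 2*s + 3*u - 1: u > p - 18 && p < k + 2*u - 5
Then branch requires 2*k > s + 3*u - 27 && s + 3*u < 5*k + 6; else branch requires u > p - 18 && p < k + 2*u - 5.
Before the if: ((3*u > 6 ==> s + y != 2) ==> (2*k > s + 3*u - 27 && s + 3*u < 5*k + 6)) && ((!(3*u > 6 ==> s + y != 2)) ==> (u > p - 18 && p < k + 2*u - 5))
Answer: WP = ((3*u > 6 ==> s + y != 2) ==> (2*k > s + 3*u - 27 && s + 3*u < 5*k + 6)) && ((!(3*u > 6 ==> s + y != 2)) ==> (u > p - 18 && p < k + 2*u - 5))


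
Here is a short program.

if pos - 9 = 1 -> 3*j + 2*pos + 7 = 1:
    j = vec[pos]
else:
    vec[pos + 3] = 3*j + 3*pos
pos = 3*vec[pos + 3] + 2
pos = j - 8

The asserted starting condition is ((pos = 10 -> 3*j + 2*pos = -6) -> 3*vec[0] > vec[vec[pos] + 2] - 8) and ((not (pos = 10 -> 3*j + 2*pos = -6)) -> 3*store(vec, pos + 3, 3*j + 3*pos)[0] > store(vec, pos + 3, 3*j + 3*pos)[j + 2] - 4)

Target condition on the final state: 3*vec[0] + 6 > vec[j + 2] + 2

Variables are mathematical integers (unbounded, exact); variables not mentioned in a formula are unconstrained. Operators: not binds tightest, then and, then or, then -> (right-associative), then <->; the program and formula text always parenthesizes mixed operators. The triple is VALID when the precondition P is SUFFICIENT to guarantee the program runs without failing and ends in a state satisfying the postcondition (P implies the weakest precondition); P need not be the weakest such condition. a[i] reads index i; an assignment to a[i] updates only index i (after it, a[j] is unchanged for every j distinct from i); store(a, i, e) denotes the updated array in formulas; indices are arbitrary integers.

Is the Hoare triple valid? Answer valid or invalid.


Working backward. After the program, the postcondition 3*vec[0] + 6 > vec[j + 2] + 2 must hold; in canonical form it is 3*vec[0] > vec[j + 2] - 4.
Before pos := j - 8: 3*vec[0] > vec[j + 2] - 4
Before pos := 3*vec[pos + 3] + 2: 3*vec[0] > vec[j + 2] - 4
Then branch requires 3*vec[0] > vec[vec[pos] + 2] - 4; else branch requires 3*store(vec, pos + 3, 3*j + 3*pos)[0] > store(vec, pos + 3, 3*j + 3*pos)[j + 2] - 4.
Before the if: ((pos = 10 -> 3*j + 2*pos = -6) -> 3*vec[0] > vec[vec[pos] + 2] - 4) and ((not (pos = 10 -> 3*j + 2*pos = -6)) -> 3*store(vec, pos + 3, 3*j + 3*pos)[0] > store(vec, pos + 3, 3*j + 3*pos)[j + 2] - 4)
The weakest precondition is ((pos = 10 -> 3*j + 2*pos = -6) -> 3*vec[0] > vec[vec[pos] + 2] - 4) and ((not (pos = 10 -> 3*j + 2*pos = -6)) -> 3*store(vec, pos + 3, 3*j + 3*pos)[0] > store(vec, pos + 3, 3*j + 3*pos)[j + 2] - 4).
Check whether ((pos = 10 -> 3*j + 2*pos = -6) -> 3*vec[0] > vec[vec[pos] + 2] - 8) and ((not (pos = 10 -> 3*j + 2*pos = -6)) -> 3*store(vec, pos + 3, 3*j + 3*pos)[0] > store(vec, pos + 3, 3*j + 3*pos)[j + 2] - 4) implies it.
Countermodel: at the initial state j = 0, pos = 3, vec = {[0] = 15215, [2] = 15215, [3] = 7040, [6] = 15215, [7042] = 45649, elsewhere 15215}, the precondition holds but the weakest precondition fails.
Answer: invalid


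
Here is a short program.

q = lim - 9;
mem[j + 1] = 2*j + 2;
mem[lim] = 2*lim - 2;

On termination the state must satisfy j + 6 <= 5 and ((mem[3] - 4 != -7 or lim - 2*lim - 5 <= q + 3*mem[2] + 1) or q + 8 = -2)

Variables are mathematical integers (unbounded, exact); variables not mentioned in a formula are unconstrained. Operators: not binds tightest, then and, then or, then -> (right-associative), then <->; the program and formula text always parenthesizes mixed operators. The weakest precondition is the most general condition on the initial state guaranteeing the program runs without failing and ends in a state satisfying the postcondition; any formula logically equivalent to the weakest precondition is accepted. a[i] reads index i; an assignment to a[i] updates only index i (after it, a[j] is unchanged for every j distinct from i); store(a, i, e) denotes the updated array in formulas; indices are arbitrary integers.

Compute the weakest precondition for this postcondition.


Working backward. After the program, the postcondition j + 6 <= 5 and ((mem[3] - 4 != -7 or lim - 2*lim - 5 <= q + 3*mem[2] + 1) or q + 8 = -2) must hold; in canonical form it is j <= -1 and (mem[3] != -3 or 3*mem[2] + lim + q >= -6 or q = -10).
Before mem[lim] := 2*lim - 2: j <= -1 and (store(mem, lim, 2*lim - 2)[3] != -3 or 3*store(mem, lim, 2*lim - 2)[2] + lim + q >= -6 or q = -10)
Before mem[j + 1] := 2*j + 2: j <= -1 and (store(store(mem, j + 1, 2*j + 2), lim, 2*lim - 2)[3] != -3 or 3*store(store(mem, j + 1, 2*j + 2), lim, 2*lim - 2)[2] + lim + q >= -6 or q = -10)
Before q := lim - 9: j <= -1 and (store(store(mem, j + 1, 2*j + 2), lim, 2*lim - 2)[3] != -3 or 3*store(store(mem, j + 1, 2*j + 2), lim, 2*lim - 2)[2] + 2*lim >= 3 or lim = -1)
Answer: WP = j <= -1 and (store(store(mem, j + 1, 2*j + 2), lim, 2*lim - 2)[3] != -3 or 3*store(store(mem, j + 1, 2*j + 2), lim, 2*lim - 2)[2] + 2*lim >= 3 or lim = -1)


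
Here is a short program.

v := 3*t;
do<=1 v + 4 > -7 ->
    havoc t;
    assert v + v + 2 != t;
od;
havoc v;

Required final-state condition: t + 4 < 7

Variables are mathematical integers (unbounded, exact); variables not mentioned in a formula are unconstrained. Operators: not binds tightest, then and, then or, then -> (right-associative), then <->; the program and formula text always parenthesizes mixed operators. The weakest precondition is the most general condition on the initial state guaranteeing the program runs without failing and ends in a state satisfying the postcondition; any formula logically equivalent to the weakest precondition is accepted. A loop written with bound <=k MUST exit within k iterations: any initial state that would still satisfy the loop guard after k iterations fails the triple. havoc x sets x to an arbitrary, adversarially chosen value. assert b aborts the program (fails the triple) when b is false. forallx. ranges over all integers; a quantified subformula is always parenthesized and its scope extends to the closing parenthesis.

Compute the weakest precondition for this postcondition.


Working backward. After the program, the postcondition t + 4 < 7 must hold; in canonical form it is t < 3.
Before havoc v: t < 3
Before the loop (bound <=1), unroll the exhaustion recursion (WP_0 = exit-now case; WP_j = one more guarded iteration, up to j = 1):
  WP_0: (not (v > -11)) and t < 3
  WP_1: (v > -11 -> (forall t_1. (2*v != t_1 - 2 and (not (v > -11)) and t_1 < 3))) and ((not (v > -11)) -> t < 3)
So before the loop: (v > -11 -> (forall t_1. (2*v != t_1 - 2 and (not (v > -11)) and t_1 < 3))) and ((not (v > -11)) -> t < 3)
Before v := 3*t: (3*t > -11 -> (forall t_1. (6*t != t_1 - 2 and (not (3*t > -11)) and t_1 < 3))) and ((not (3*t > -11)) -> t < 3)
Answer: WP = (3*t > -11 -> (forall t_1. (6*t != t_1 - 2 and (not (3*t > -11)) and t_1 < 3))) and ((not (3*t > -11)) -> t < 3)


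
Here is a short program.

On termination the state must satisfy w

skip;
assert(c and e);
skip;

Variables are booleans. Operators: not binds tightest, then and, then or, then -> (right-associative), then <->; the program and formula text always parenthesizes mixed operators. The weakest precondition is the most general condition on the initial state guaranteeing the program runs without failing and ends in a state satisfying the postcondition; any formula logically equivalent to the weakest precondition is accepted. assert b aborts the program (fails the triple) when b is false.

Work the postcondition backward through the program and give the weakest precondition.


Working backward. After the program, w must hold.
Before skip: w
Before assert c and e: c and e and w
Before skip: c and e and w
Answer: WP = c and e and w


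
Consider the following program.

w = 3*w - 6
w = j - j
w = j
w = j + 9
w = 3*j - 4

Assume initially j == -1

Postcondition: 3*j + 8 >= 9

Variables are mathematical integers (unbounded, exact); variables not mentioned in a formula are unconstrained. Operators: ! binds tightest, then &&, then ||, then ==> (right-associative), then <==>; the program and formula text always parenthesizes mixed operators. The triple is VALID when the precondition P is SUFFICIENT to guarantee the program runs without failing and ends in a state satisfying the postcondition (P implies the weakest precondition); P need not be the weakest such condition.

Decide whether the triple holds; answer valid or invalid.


Working backward. After the program, the postcondition 3*j + 8 >= 9 must hold; in canonical form it is 3*j >= 1.
Before w := 3*j - 4: 3*j >= 1
Before w := j + 9: 3*j >= 1
Before w := j: 3*j >= 1
Before w := j - j: 3*j >= 1
Before w := 3*w - 6: 3*j >= 1
The weakest precondition is 3*j >= 1.
Check whether j == -1 implies it.
Countermodel: at the initial state j = -1, the precondition holds but the weakest precondition fails.
Answer: invalid


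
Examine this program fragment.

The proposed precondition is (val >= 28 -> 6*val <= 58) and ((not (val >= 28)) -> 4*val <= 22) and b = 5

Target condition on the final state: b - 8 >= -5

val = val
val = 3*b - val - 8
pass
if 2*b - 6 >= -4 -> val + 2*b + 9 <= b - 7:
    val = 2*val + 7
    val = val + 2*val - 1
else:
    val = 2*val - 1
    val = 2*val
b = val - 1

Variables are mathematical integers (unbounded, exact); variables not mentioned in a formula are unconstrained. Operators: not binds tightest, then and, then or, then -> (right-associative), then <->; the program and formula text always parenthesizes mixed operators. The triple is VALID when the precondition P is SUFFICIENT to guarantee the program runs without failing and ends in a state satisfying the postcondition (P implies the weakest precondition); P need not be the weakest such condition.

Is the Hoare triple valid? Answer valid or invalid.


Working backward. After the program, the postcondition b - 8 >= -5 must hold; in canonical form it is b >= 3.
Before b := val - 1: val >= 4
Then branch requires 6*val >= -16; else branch requires 4*val >= 6.
Before the if: ((2*b >= 2 -> b + val <= -16) -> 6*val >= -16) and ((not (2*b >= 2 -> b + val <= -16)) -> 4*val >= 6)
Before skip: ((2*b >= 2 -> b + val <= -16) -> 6*val >= -16) and ((not (2*b >= 2 -> b + val <= -16)) -> 4*val >= 6)
Before val := 3*b - val - 8: ((2*b >= 2 -> 4*b <= val - 8) -> 18*b >= 6*val + 32) and ((not (2*b >= 2 -> 4*b <= val - 8)) -> 12*b >= 4*val + 38)
Before val := val: ((2*b >= 2 -> 4*b <= val - 8) -> 18*b >= 6*val + 32) and ((not (2*b >= 2 -> 4*b <= val - 8)) -> 12*b >= 4*val + 38)
The weakest precondition is ((2*b >= 2 -> 4*b <= val - 8) -> 18*b >= 6*val + 32) and ((not (2*b >= 2 -> 4*b <= val - 8)) -> 12*b >= 4*val + 38).
Check whether (val >= 28 -> 6*val <= 58) and ((not (val >= 28)) -> 4*val <= 22) and b = 5 implies it.
Every state satisfying the precondition satisfies the weakest precondition: the implication holds.
Answer: valid


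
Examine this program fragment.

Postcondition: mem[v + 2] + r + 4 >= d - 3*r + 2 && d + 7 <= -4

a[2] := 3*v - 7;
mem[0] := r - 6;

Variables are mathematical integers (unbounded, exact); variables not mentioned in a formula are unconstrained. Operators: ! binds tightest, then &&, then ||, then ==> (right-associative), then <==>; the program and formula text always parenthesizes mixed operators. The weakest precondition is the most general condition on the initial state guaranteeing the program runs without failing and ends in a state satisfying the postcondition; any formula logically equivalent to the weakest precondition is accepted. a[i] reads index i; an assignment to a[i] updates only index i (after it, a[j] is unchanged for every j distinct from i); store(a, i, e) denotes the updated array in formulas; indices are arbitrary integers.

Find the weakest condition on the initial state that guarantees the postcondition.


Working backward. After the program, the postcondition mem[v + 2] + r + 4 >= d - 3*r + 2 && d + 7 <= -4 must hold; in canonical form it is mem[v + 2] + 4*r >= d - 2 && d <= -11.
Before mem[0] := r - 6: store(mem, 0, r - 6)[v + 2] + 4*r >= d - 2 && d <= -11
Before a[2] := 3*v - 7: store(mem, 0, r - 6)[v + 2] + 4*r >= d - 2 && d <= -11
Answer: WP = store(mem, 0, r - 6)[v + 2] + 4*r >= d - 2 && d <= -11


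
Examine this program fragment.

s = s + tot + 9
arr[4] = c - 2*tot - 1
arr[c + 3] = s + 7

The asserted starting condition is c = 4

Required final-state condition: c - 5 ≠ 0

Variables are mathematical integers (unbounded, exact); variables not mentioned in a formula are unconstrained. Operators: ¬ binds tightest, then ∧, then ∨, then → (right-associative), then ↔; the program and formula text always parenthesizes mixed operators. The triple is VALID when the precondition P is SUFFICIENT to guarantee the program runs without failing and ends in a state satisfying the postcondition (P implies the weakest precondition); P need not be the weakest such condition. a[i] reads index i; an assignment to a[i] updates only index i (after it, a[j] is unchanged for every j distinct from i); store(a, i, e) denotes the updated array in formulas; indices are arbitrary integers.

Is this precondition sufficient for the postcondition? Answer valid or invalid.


Working backward. After the program, the postcondition c - 5 ≠ 0 must hold; in canonical form it is c ≠ 5.
Before arr[c + 3] := s + 7: c ≠ 5
Before arr[4] := c - 2*tot - 1: c ≠ 5
Before s := s + tot + 9: c ≠ 5
The weakest precondition is c ≠ 5.
Check whether c = 4 implies it.
Every state satisfying the precondition satisfies the weakest precondition: the implication holds.
Answer: valid


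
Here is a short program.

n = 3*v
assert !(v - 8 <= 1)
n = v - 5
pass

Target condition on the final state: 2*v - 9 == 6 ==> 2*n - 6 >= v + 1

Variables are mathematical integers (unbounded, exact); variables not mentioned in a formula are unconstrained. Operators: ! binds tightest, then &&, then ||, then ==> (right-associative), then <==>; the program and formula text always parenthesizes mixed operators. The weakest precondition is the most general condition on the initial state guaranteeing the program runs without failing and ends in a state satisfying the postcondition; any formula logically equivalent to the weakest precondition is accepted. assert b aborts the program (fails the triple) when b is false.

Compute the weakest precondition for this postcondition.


Working backward. After the program, the postcondition 2*v - 9 == 6 ==> 2*n - 6 >= v + 1 must hold; in canonical form it is 2*v == 15 ==> 2*n >= v + 7.
Before skip: 2*v == 15 ==> 2*n >= v + 7
Before n := v - 5: 2*v == 15 ==> v >= 17
Before assert !(v - 8 <= 1): (!(v <= 9)) && (2*v == 15 ==> v >= 17)
Before n := 3*v: (!(v <= 9)) && (2*v == 15 ==> v >= 17)
Answer: WP = (!(v <= 9)) && (2*v == 15 ==> v >= 17)


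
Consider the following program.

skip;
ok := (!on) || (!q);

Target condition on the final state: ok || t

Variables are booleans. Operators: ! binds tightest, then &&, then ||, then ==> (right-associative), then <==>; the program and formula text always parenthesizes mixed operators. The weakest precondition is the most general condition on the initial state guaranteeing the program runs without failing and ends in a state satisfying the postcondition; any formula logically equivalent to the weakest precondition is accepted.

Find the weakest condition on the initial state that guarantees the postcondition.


Working backward. After the program, ok || t must hold.
Before ok := (!on) || (!q): (!on) || (!q) || t
Before skip: (!on) || (!q) || t
Answer: WP = (!on) || (!q) || t


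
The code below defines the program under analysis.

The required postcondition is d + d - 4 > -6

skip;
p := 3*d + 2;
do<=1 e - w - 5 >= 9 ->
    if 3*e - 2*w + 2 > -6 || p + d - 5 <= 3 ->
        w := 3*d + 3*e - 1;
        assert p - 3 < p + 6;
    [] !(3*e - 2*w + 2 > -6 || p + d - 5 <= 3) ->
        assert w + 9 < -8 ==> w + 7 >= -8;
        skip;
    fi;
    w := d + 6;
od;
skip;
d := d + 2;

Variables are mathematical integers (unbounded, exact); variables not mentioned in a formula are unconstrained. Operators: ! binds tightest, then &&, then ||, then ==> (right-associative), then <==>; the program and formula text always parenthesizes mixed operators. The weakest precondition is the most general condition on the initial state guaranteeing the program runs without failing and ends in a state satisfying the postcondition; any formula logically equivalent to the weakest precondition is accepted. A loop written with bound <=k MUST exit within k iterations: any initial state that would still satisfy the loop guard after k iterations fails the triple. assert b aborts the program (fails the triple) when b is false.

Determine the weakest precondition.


Working backward. After the program, the postcondition d + d - 4 > -6 must hold; in canonical form it is 2*d > -2.
Before d := d + 2: 2*d > -6
Before skip: 2*d > -6
Before the loop (bound <=1), unroll the exhaustion recursion (WP_0 = exit-now case; WP_j = one more guarded iteration, up to j = 1):
  WP_0: (!(e >= w + 14)) && 2*d > -6
  WP_1: (e >= w + 14 ==> (((3*e > 2*w - 8 || d + p <= 8) ==> ((!(e >= d + 20)) && 2*d > -6)) && ((!(3*e > 2*w - 8 || d + p <= 8)) ==> ((w < -17 ==> w >= -15) && (!(e >= d + 20)) && 2*d > -6)))) && ((!(e >= w + 14)) ==> 2*d > -6)
So before the loop: (e >= w + 14 ==> (((3*e > 2*w - 8 || d + p <= 8) ==> ((!(e >= d + 20)) && 2*d > -6)) && ((!(3*e > 2*w - 8 || d + p <= 8)) ==> ((w < -17 ==> w >= -15) && (!(e >= d + 20)) && 2*d > -6)))) && ((!(e >= w + 14)) ==> 2*d > -6)
Before p := 3*d + 2: (e >= w + 14 ==> (((3*e > 2*w - 8 || 4*d <= 6) ==> ((!(e >= d + 20)) && 2*d > -6)) && ((!(3*e > 2*w - 8 || 4*d <= 6)) ==> ((w < -17 ==> w >= -15) && (!(e >= d + 20)) && 2*d > -6)))) && ((!(e >= w + 14)) ==> 2*d > -6)
Before skip: (e >= w + 14 ==> (((3*e > 2*w - 8 || 4*d <= 6) ==> ((!(e >= d + 20)) && 2*d > -6)) && ((!(3*e > 2*w - 8 || 4*d <= 6)) ==> ((w < -17 ==> w >= -15) && (!(e >= d + 20)) && 2*d > -6)))) && ((!(e >= w + 14)) ==> 2*d > -6)
Answer: WP = (e >= w + 14 ==> (((3*e > 2*w - 8 || 4*d <= 6) ==> ((!(e >= d + 20)) && 2*d > -6)) && ((!(3*e > 2*w - 8 || 4*d <= 6)) ==> ((w < -17 ==> w >= -15) && (!(e >= d + 20)) && 2*d > -6)))) && ((!(e >= w + 14)) ==> 2*d > -6)


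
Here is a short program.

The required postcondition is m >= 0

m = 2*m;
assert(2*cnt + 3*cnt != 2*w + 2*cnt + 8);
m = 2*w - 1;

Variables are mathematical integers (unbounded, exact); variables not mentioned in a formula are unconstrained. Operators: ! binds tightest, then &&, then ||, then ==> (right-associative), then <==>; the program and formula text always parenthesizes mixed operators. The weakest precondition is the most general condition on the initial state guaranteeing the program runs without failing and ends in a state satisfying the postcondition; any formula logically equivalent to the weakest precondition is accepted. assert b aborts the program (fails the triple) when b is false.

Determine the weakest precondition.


Working backward. After the program, m >= 0 must hold.
Before m := 2*w - 1: 2*w >= 1
Before assert 2*cnt + 3*cnt != 2*w + 2*cnt + 8: 3*cnt != 2*w + 8 && 2*w >= 1
Before m := 2*m: 3*cnt != 2*w + 8 && 2*w >= 1
Answer: WP = 3*cnt != 2*w + 8 && 2*w >= 1


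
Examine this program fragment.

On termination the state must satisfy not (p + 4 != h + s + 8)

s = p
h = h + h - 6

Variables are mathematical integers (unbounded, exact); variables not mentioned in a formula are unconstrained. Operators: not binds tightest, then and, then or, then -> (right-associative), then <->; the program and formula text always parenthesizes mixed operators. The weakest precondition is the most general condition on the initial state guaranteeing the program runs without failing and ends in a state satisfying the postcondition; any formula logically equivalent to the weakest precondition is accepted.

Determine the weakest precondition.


Working backward. After the program, the postcondition not (p + 4 != h + s + 8) must hold; in canonical form it is not (p != h + s + 4).
Before h := h + h - 6: not (p != 2*h + s - 2)
Before s := p: not (2*h != 2)
Answer: WP = not (2*h != 2)


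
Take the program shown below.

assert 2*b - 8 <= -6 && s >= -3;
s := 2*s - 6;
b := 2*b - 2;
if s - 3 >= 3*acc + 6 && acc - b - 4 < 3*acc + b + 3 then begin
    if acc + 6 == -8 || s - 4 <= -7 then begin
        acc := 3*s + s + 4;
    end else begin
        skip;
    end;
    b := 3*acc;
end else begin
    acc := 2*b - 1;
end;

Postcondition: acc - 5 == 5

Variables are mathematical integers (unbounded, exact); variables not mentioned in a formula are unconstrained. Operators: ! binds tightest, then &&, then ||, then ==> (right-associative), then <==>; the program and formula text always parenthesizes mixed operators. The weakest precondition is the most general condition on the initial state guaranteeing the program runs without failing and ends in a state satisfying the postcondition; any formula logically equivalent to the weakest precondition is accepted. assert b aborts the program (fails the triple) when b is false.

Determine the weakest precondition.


Working backward. After the program, the postcondition acc - 5 == 5 must hold; in canonical form it is acc == 10.
Then branch requires ((acc == -14 || s <= -3) ==> 4*s == 6) && ((!(acc == -14 || s <= -3)) ==> acc == 10); else branch requires 2*b == 11.
Before the if: ((s >= 3*acc + 9 && 2*acc + 2*b > -7) ==> (((acc == -14 || s <= -3) ==> 4*s == 6) && ((!(acc == -14 || s <= -3)) ==> acc == 10))) && ((!(s >= 3*acc + 9 && 2*acc + 2*b > -7)) ==> 2*b == 11)
Before b := 2*b - 2: ((s >= 3*acc + 9 && 2*acc + 4*b > -3) ==> (((acc == -14 || s <= -3) ==> 4*s == 6) && ((!(acc == -14 || s <= -3)) ==> acc == 10))) && ((!(s >= 3*acc + 9 && 2*acc + 4*b > -3)) ==> 4*b == 15)
Before s := 2*s - 6: ((2*s >= 3*acc + 15 && 2*acc + 4*b > -3) ==> (((acc == -14 || 2*s <= 3) ==> 8*s == 30) && ((!(acc == -14 || 2*s <= 3)) ==> acc == 10))) && ((!(2*s >= 3*acc + 15 && 2*acc + 4*b > -3)) ==> 4*b == 15)
Before assert 2*b - 8 <= -6 && s >= -3: 2*b <= 2 && s >= -3 && ((2*s >= 3*acc + 15 && 2*acc + 4*b > -3) ==> (((acc == -14 || 2*s <= 3) ==> 8*s == 30) && ((!(acc == -14 || 2*s <= 3)) ==> acc == 10))) && ((!(2*s >= 3*acc + 15 && 2*acc + 4*b > -3)) ==> 4*b == 15)
Answer: WP = 2*b <= 2 && s >= -3 && ((2*s >= 3*acc + 15 && 2*acc + 4*b > -3) ==> (((acc == -14 || 2*s <= 3) ==> 8*s == 30) && ((!(acc == -14 || 2*s <= 3)) ==> acc == 10))) && ((!(2*s >= 3*acc + 15 && 2*acc + 4*b > -3)) ==> 4*b == 15)


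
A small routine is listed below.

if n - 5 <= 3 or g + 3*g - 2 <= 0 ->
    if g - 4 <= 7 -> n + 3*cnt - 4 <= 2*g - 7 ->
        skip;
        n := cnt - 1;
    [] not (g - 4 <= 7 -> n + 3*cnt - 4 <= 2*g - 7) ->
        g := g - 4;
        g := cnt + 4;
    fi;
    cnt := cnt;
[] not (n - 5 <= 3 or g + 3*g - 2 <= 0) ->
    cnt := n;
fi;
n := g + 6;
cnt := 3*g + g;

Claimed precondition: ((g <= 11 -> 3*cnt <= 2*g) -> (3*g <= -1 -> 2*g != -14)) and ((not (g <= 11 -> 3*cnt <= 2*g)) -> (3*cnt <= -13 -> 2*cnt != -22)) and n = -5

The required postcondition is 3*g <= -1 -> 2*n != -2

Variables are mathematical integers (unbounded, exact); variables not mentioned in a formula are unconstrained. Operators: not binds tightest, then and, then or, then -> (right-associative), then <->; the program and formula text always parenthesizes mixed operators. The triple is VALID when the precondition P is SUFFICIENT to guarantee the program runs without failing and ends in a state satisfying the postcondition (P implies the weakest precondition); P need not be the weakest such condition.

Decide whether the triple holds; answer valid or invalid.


Working backward. After the program, 3*g <= -1 -> 2*n != -2 must hold.
Before cnt := 3*g + g: 3*g <= -1 -> 2*n != -2
Before n := g + 6: 3*g <= -1 -> 2*g != -14
Then branch requires ((g <= 11 -> 3*cnt + n <= 2*g - 3) -> (3*g <= -1 -> 2*g != -14)) and ((not (g <= 11 -> 3*cnt + n <= 2*g - 3)) -> (3*cnt <= -13 -> 2*cnt != -22)); else branch requires 3*g <= -1 -> 2*g != -14.
Before the if: ((n <= 8 or 4*g <= 2) -> (((g <= 11 -> 3*cnt + n <= 2*g - 3) -> (3*g <= -1 -> 2*g != -14)) and ((not (g <= 11 -> 3*cnt + n <= 2*g - 3)) -> (3*cnt <= -13 -> 2*cnt != -22)))) and ((not (n <= 8 or 4*g <= 2)) -> (3*g <= -1 -> 2*g != -14))
The weakest precondition is ((n <= 8 or 4*g <= 2) -> (((g <= 11 -> 3*cnt + n <= 2*g - 3) -> (3*g <= -1 -> 2*g != -14)) and ((not (g <= 11 -> 3*cnt + n <= 2*g - 3)) -> (3*cnt <= -13 -> 2*cnt != -22)))) and ((not (n <= 8 or 4*g <= 2)) -> (3*g <= -1 -> 2*g != -14)).
Check whether ((g <= 11 -> 3*cnt <= 2*g) -> (3*g <= -1 -> 2*g != -14)) and ((not (g <= 11 -> 3*cnt <= 2*g)) -> (3*cnt <= -13 -> 2*cnt != -22)) and n = -5 implies it.
Countermodel: at the initial state cnt = -4, g = -7, n = -5, the precondition holds but the weakest precondition fails.
Answer: invalid


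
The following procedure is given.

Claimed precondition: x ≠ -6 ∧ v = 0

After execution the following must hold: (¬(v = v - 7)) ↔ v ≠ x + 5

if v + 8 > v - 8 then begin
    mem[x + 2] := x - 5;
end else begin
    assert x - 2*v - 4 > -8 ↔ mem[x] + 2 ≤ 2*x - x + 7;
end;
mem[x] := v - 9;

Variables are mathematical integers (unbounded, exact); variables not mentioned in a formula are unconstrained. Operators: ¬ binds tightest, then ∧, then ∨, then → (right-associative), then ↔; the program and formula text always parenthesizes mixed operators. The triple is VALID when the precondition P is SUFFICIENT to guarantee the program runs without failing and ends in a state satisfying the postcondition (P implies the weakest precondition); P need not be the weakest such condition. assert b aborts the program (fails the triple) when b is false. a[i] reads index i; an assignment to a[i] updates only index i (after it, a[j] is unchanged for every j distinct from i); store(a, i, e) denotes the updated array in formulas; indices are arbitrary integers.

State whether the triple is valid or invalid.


Working backward. After the program, the postcondition (¬(v = v - 7)) ↔ v ≠ x + 5 must hold; in canonical form it is v ≠ x + 5.
Before mem[x] := v - 9: v ≠ x + 5
Then branch requires v ≠ x + 5; else branch requires (x > 2*v - 4 ↔ mem[x] ≤ x + 5) ∧ v ≠ x + 5.
Before the if: v ≠ x + 5
The weakest precondition is v ≠ x + 5.
Check whether x ≠ -6 ∧ v = 0 implies it.
Countermodel: at the initial state v = 0, x = -5, the precondition holds but the weakest precondition fails.
Answer: invalid


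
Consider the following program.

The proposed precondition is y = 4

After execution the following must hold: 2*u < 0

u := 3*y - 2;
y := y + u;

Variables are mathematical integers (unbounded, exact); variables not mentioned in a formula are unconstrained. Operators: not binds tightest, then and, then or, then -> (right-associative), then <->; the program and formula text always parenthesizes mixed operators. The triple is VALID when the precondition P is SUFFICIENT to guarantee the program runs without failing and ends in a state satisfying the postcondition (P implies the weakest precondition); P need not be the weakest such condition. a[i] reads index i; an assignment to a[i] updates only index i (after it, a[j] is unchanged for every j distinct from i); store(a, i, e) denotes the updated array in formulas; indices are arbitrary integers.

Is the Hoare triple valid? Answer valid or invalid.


Working backward. After the program, 2*u < 0 must hold.
Before y := y + u: 2*u < 0
Before u := 3*y - 2: 6*y < 4
The weakest precondition is 6*y < 4.
Check whether y = 4 implies it.
Countermodel: at the initial state y = 4, the precondition holds but the weakest precondition fails.
Answer: invalid


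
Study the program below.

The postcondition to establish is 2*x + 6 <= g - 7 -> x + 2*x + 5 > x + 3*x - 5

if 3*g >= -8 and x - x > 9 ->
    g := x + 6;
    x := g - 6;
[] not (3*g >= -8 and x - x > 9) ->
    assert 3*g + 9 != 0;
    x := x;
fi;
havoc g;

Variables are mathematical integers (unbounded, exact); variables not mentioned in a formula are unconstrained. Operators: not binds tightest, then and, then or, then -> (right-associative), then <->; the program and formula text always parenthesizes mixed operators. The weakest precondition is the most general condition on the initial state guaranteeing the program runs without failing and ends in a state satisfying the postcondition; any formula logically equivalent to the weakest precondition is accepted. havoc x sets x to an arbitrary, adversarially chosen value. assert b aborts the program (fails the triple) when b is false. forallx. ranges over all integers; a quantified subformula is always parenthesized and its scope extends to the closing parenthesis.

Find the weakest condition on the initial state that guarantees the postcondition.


Working backward. After the program, the postcondition 2*x + 6 <= g - 7 -> x + 2*x + 5 > x + 3*x - 5 must hold; in canonical form it is 2*x <= g - 13 -> x < 10.
Before havoc g: forall g_1. (2*x <= g_1 - 13 -> x < 10)
Then branch requires forall g_1. (2*x <= g_1 - 13 -> x < 10); else branch requires 3*g != -9 and (forall g_1. (2*x <= g_1 - 13 -> x < 10)).
Before the if: 3*g != -9 and (forall g_1. (2*x <= g_1 - 13 -> x < 10))
Answer: WP = 3*g != -9 and (forall g_1. (2*x <= g_1 - 13 -> x < 10))


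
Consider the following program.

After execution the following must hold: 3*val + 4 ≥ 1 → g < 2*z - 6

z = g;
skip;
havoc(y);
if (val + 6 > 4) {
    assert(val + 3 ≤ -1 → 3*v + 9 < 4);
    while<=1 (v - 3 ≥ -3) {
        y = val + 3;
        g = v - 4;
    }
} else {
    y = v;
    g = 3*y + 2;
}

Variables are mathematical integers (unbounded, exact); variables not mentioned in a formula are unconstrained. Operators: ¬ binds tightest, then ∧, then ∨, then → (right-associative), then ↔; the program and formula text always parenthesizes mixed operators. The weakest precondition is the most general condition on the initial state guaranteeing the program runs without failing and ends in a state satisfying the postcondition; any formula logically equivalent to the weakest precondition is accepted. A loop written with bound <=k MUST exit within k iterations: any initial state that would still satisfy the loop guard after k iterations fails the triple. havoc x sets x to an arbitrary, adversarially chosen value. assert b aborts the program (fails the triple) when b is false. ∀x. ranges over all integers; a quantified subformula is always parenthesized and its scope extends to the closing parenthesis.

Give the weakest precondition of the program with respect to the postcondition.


Working backward. After the program, the postcondition 3*val + 4 ≥ 1 → g < 2*z - 6 must hold; in canonical form it is 3*val ≥ -3 → g < 2*z - 6.
Then branch requires (val ≤ -4 → 3*v < -5) ∧ (v ≥ 0 → ((¬(v ≥ 0)) ∧ (3*val ≥ -3 → v < 2*z - 2))) ∧ ((¬(v ≥ 0)) → (3*val ≥ -3 → g < 2*z - 6)); else branch requires 3*val ≥ -3 → 3*v < 2*z - 8.
Before the if: (val > -2 → ((val ≤ -4 → 3*v < -5) ∧ (v ≥ 0 → ((¬(v ≥ 0)) ∧ (3*val ≥ -3 → v < 2*z - 2))) ∧ ((¬(v ≥ 0)) → (3*val ≥ -3 → g < 2*z - 6)))) ∧ ((¬(val > -2)) → (3*val ≥ -3 → 3*v < 2*z - 8))
Before havoc y: (val > -2 → ((val ≤ -4 → 3*v < -5) ∧ (v ≥ 0 → ((¬(v ≥ 0)) ∧ (3*val ≥ -3 → v < 2*z - 2))) ∧ ((¬(v ≥ 0)) → (3*val ≥ -3 → g < 2*z - 6)))) ∧ ((¬(val > -2)) → (3*val ≥ -3 → 3*v < 2*z - 8))
Before skip: (val > -2 → ((val ≤ -4 → 3*v < -5) ∧ (v ≥ 0 → ((¬(v ≥ 0)) ∧ (3*val ≥ -3 → v < 2*z - 2))) ∧ ((¬(v ≥ 0)) → (3*val ≥ -3 → g < 2*z - 6)))) ∧ ((¬(val > -2)) → (3*val ≥ -3 → 3*v < 2*z - 8))
Before z := g: (val > -2 → ((val ≤ -4 → 3*v < -5) ∧ (v ≥ 0 → ((¬(v ≥ 0)) ∧ (3*val ≥ -3 → v < 2*g - 2))) ∧ ((¬(v ≥ 0)) → (3*val ≥ -3 → g > 6)))) ∧ ((¬(val > -2)) → (3*val ≥ -3 → 3*v < 2*g - 8))
Answer: WP = (val > -2 → ((val ≤ -4 → 3*v < -5) ∧ (v ≥ 0 → ((¬(v ≥ 0)) ∧ (3*val ≥ -3 → v < 2*g - 2))) ∧ ((¬(v ≥ 0)) → (3*val ≥ -3 → g > 6)))) ∧ ((¬(val > -2)) → (3*val ≥ -3 → 3*v < 2*g - 8))


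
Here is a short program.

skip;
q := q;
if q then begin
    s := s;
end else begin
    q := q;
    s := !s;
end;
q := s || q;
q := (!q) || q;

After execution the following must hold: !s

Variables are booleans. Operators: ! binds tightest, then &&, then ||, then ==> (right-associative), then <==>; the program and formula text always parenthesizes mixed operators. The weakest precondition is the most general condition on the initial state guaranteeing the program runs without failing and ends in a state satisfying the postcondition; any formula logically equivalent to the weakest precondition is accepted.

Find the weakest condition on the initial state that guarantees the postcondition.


Working backward. After the program, !s must hold.
Before q := (!q) || q: !s
Before q := s || q: !s
Then branch requires !s; else branch requires s.
Before the if: (q ==> (!s)) && ((!q) ==> s)
Before q := q: (q ==> (!s)) && ((!q) ==> s)
Before skip: (q ==> (!s)) && ((!q) ==> s)
Answer: WP = (q ==> (!s)) && ((!q) ==> s)


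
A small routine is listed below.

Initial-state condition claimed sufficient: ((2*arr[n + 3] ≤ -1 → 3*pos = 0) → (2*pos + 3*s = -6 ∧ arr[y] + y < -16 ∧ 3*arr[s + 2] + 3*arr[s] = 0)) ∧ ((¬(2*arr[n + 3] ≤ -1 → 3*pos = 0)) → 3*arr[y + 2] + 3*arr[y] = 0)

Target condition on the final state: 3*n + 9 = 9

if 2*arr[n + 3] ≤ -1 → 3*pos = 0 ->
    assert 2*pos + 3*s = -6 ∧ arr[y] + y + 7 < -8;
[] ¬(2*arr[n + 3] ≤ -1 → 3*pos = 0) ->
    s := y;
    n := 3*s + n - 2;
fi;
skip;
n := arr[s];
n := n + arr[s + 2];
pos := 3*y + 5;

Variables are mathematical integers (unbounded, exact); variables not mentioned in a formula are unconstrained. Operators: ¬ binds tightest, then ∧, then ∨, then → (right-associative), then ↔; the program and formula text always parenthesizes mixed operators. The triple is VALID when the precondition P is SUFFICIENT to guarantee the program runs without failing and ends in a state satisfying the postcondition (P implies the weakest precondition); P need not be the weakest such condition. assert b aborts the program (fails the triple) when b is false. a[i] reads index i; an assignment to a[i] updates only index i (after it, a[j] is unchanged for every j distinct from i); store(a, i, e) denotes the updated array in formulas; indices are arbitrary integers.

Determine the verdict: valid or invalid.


Working backward. After the program, the postcondition 3*n + 9 = 9 must hold; in canonical form it is 3*n = 0.
Before pos := 3*y + 5: 3*n = 0
Before n := n + arr[s + 2]: 3*arr[s + 2] + 3*n = 0
Before n := arr[s]: 3*arr[s + 2] + 3*arr[s] = 0
Before skip: 3*arr[s + 2] + 3*arr[s] = 0
Then branch requires 2*pos + 3*s = -6 ∧ arr[y] + y < -15 ∧ 3*arr[s + 2] + 3*arr[s] = 0; else branch requires 3*arr[y + 2] + 3*arr[y] = 0.
Before the if: ((2*arr[n + 3] ≤ -1 → 3*pos = 0) → (2*pos + 3*s = -6 ∧ arr[y] + y < -15 ∧ 3*arr[s + 2] + 3*arr[s] = 0)) ∧ ((¬(2*arr[n + 3] ≤ -1 → 3*pos = 0)) → 3*arr[y + 2] + 3*arr[y] = 0)
The weakest precondition is ((2*arr[n + 3] ≤ -1 → 3*pos = 0) → (2*pos + 3*s = -6 ∧ arr[y] + y < -15 ∧ 3*arr[s + 2] + 3*arr[s] = 0)) ∧ ((¬(2*arr[n + 3] ≤ -1 → 3*pos = 0)) → 3*arr[y + 2] + 3*arr[y] = 0).
Check whether ((2*arr[n + 3] ≤ -1 → 3*pos = 0) → (2*pos + 3*s = -6 ∧ arr[y] + y < -16 ∧ 3*arr[s + 2] + 3*arr[s] = 0)) ∧ ((¬(2*arr[n + 3] ≤ -1 → 3*pos = 0)) → 3*arr[y + 2] + 3*arr[y] = 0) implies it.
Every state satisfying the precondition satisfies the weakest precondition: the implication holds.
Answer: valid
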